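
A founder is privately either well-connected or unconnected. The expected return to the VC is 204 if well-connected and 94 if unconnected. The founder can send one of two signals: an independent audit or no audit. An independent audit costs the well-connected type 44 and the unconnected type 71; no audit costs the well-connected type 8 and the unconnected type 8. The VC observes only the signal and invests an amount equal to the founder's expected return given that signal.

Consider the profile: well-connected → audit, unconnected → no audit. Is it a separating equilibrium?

If types separate, audit earns payment 204 and no audit earns 94.
Well-connected: audit gives 204 − 44 = 160; no audit gives 94 − 8 = 86. No deviation. ✓
Unconnected: no audit gives 94 − 8 = 86; audit gives 204 − 71 = 133. Would deviate. ✗

No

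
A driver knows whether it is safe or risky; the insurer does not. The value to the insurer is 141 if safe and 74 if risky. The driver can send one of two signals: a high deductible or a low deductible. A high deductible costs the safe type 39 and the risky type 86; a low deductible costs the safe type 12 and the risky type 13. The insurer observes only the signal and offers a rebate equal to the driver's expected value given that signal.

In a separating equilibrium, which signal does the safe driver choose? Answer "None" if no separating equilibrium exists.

Try safe → high deductible, risky → low deductible:
  If types separate, high deductible earns payment 141 and low deductible earns 74.
  Safe: high deductible gives 141 − 39 = 102; low deductible gives 74 − 12 = 62. No deviation. ✓
  Risky: low deductible gives 74 − 13 = 61; high deductible gives 141 − 86 = 55. No deviation. ✓
Both hold — the safe type sends high deductible.

high deductible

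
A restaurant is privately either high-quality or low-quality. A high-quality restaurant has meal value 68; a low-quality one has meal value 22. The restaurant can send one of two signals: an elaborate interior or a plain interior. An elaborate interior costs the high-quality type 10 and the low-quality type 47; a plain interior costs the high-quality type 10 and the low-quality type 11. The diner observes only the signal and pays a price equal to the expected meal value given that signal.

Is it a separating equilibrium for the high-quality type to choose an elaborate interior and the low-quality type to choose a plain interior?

No

If types separate, elaborate interior earns payment 68 and plain interior earns 22.
High-quality: elaborate interior gives 68 − 10 = 58; plain interior gives 22 − 10 = 12. No deviation. ✓
Low-quality: plain interior gives 22 − 11 = 11; elaborate interior gives 68 − 47 = 21. Would deviate. ✗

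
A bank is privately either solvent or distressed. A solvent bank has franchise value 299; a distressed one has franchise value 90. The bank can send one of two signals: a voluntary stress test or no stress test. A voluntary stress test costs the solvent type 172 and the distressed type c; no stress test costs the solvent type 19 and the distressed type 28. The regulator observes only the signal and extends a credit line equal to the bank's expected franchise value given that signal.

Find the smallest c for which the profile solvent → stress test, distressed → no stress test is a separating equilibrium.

237

Under separation: stress test → solvent (pays 299); no stress test → distressed (pays 90).
Solvent: 299 − 172 = 127 ≥ 90 − 19 = 71. Holds regardless of c. ✓
Distressed: 90 − 28 ≥ 299 − c, so c ≥ 299 − 62 = 237.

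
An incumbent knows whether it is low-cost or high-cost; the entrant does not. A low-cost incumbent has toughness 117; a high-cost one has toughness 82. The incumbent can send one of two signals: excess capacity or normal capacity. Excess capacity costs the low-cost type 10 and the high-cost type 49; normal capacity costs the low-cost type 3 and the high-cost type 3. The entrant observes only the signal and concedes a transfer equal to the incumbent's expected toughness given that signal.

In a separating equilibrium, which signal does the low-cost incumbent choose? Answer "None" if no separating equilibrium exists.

Try low-cost → excess capacity, high-cost → normal capacity:
  Under separation the entrant infers type exactly: excess capacity → low-cost (pays 117), normal capacity → high-cost (pays 82).
  Low-cost: excess capacity gives 117 − 10 = 107; normal capacity gives 82 − 3 = 79. No deviation. ✓
  High-cost: normal capacity gives 82 − 3 = 79; excess capacity gives 117 − 49 = 68. No deviation. ✓
Both hold — the low-cost type sends excess capacity.

excess capacity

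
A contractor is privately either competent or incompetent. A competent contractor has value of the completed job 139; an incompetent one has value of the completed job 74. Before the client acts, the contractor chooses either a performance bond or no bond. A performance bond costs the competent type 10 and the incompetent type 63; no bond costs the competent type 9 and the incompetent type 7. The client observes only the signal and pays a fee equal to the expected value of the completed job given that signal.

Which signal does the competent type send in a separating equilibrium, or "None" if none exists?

Try competent → bond, incompetent → no bond:
  If types separate, bond earns payment 139 and no bond earns 74.
  Competent: bond gives 139 − 10 = 129; no bond gives 74 − 9 = 65. No deviation. ✓
  Incompetent: no bond gives 74 − 7 = 67; bond gives 139 − 63 = 76. Would deviate. ✗
Try competent → no bond, incompetent → bond:
  If types separate, no bond earns payment 139 and bond earns 74.
  Competent: no bond gives 139 − 9 = 130; bond gives 74 − 10 = 64. No deviation. ✓
  Incompetent: bond gives 74 − 63 = 11; no bond gives 139 − 7 = 132. Would deviate. ✗
Neither assignment is incentive-compatible.

None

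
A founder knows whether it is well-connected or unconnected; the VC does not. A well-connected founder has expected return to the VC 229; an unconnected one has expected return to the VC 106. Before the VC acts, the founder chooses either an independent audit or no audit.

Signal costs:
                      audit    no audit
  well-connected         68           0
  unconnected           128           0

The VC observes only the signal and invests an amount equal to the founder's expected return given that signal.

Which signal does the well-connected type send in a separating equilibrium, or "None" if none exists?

audit

Try well-connected → audit, unconnected → no audit:
  If types separate, audit earns payment 229 and no audit earns 106.
  Well-connected: audit gives 229 − 68 = 161; no audit gives 106 − 0 = 106. No deviation. ✓
  Unconnected: no audit gives 106 − 0 = 106; audit gives 229 − 128 = 101. No deviation. ✓
Both hold — the well-connected type sends audit.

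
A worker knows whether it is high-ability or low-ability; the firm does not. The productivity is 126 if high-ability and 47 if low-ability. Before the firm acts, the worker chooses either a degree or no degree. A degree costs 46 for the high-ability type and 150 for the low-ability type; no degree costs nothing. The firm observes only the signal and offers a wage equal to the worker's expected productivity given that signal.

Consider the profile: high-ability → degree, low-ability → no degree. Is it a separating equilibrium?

Yes

Under separation the firm infers type exactly: degree → high-ability (pays 126), no degree → low-ability (pays 47).
High-ability: degree gives 126 − 46 = 80; no degree gives 47 − 0 = 47. No deviation. ✓
Low-ability: no degree gives 47 − 0 = 47; degree gives 126 − 150 = -24. No deviation. ✓
Both incentive constraints hold.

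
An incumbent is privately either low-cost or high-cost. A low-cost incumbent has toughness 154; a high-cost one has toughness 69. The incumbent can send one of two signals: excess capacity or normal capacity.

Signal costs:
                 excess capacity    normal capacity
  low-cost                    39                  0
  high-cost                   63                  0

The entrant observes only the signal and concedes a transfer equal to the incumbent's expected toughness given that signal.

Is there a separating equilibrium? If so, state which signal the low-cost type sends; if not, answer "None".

None

Try low-cost → excess capacity, high-cost → normal capacity:
  If types separate, excess capacity earns payment 154 and normal capacity earns 69.
  Low-cost: excess capacity gives 154 − 39 = 115; normal capacity gives 69 − 0 = 69. No deviation. ✓
  High-cost: normal capacity gives 69 − 0 = 69; excess capacity gives 154 − 63 = 91. Would deviate. ✗
Try low-cost → normal capacity, high-cost → excess capacity:
  If types separate, normal capacity earns payment 154 and excess capacity earns 69.
  Low-cost: normal capacity gives 154 − 0 = 154; excess capacity gives 69 − 39 = 30. No deviation. ✓
  High-cost: excess capacity gives 69 − 63 = 6; normal capacity gives 154 − 0 = 154. Would deviate. ✗
Neither assignment is incentive-compatible.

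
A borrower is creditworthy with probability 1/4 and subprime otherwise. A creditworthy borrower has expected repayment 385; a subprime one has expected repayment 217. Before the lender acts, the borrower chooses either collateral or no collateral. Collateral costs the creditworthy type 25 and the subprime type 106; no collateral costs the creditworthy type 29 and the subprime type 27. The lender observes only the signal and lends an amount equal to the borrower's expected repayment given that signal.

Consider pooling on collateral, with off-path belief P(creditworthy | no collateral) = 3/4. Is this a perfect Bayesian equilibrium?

No

On the equilibrium path (collateral) the lender holds the prior 1/4 and pays 1/4·385 + 3/4·217 = 259. Off-path (no collateral) belief 3/4 gives 3/4·385 + 1/4·217 = 343.
Creditworthy: collateral gives 259 − 25 = 234; no collateral gives 343 − 29 = 314. Deviates. ✗
Subprime: collateral gives 259 − 106 = 153; no collateral gives 343 − 27 = 316. Deviates. ✗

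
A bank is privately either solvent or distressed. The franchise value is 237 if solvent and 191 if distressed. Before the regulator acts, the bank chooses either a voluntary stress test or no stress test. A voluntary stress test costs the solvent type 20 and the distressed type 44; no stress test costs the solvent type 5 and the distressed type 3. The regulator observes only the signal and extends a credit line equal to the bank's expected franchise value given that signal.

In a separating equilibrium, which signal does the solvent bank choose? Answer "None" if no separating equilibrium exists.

Try solvent → stress test, distressed → no stress test:
  Under separation the regulator infers type exactly: stress test → solvent (pays 237), no stress test → distressed (pays 191).
  Solvent: stress test gives 237 − 20 = 217; no stress test gives 191 − 5 = 186. No deviation. ✓
  Distressed: no stress test gives 191 − 3 = 188; stress test gives 237 − 44 = 193. Would deviate. ✗
Try solvent → no stress test, distressed → stress test:
  Under separation the regulator infers type exactly: no stress test → solvent (pays 237), stress test → distressed (pays 191).
  Solvent: no stress test gives 237 − 5 = 232; stress test gives 191 − 20 = 171. No deviation. ✓
  Distressed: stress test gives 191 − 44 = 147; no stress test gives 237 − 3 = 234. Would deviate. ✗
Neither assignment is incentive-compatible.

None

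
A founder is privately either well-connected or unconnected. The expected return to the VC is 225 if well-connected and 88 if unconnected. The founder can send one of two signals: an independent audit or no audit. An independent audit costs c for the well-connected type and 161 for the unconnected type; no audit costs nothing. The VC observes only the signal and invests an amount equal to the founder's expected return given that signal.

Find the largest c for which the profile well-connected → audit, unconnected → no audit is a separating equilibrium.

137

Under separation: audit → well-connected (pays 225); no audit → unconnected (pays 88).
Unconnected: 88 − 0 = 88 ≥ 225 − 161 = 64. Holds regardless of c. ✓
Well-connected: 225 − c ≥ 88 − 0, so c ≤ 225 − 88 = 137.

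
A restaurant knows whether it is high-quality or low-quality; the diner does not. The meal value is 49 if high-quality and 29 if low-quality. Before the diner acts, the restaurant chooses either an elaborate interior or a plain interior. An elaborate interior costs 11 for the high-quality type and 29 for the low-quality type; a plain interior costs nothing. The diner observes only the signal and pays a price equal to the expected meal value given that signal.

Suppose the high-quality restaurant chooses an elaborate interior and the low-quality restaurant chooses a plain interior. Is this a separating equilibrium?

Yes

Under separation the diner infers type exactly: elaborate interior → high-quality (pays 49), plain interior → low-quality (pays 29).
High-quality: elaborate interior gives 49 − 11 = 38; plain interior gives 29 − 0 = 29. No deviation. ✓
Low-quality: plain interior gives 29 − 0 = 29; elaborate interior gives 49 − 29 = 20. No deviation. ✓
Both incentive constraints hold.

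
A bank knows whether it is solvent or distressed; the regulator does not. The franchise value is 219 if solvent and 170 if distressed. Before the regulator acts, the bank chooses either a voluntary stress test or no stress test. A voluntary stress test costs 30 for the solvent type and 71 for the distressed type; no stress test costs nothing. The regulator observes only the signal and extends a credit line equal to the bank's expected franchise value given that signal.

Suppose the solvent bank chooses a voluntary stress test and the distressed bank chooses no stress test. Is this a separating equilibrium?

Yes

If types separate, stress test earns payment 219 and no stress test earns 170.
Solvent: stress test gives 219 − 30 = 189; no stress test gives 170 − 0 = 170. No deviation. ✓
Distressed: no stress test gives 170 − 0 = 170; stress test gives 219 − 71 = 148. No deviation. ✓
Neither type gains from mimicking the other.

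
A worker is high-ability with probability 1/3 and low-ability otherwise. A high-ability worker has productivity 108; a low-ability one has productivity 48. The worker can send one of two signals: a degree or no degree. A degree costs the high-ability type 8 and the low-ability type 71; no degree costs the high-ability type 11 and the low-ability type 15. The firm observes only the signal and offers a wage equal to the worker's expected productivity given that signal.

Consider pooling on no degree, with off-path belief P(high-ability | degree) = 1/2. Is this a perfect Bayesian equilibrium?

No

On the equilibrium path (no degree) the firm holds the prior 1/3 and pays 1/3·108 + 2/3·48 = 68. Off-path (degree) belief 1/2 gives 1/2·108 + 1/2·48 = 78.
High-ability: no degree gives 68 − 11 = 57; degree gives 78 − 8 = 70. Deviates. ✗
Low-ability: no degree gives 68 − 15 = 53; degree gives 78 − 71 = 7. Stays. ✓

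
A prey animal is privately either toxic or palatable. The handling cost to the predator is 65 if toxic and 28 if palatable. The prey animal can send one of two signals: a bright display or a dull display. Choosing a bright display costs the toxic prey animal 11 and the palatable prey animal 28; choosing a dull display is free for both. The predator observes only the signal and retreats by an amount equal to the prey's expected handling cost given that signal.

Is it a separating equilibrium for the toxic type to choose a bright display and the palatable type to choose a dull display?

No

Under separation the predator infers type exactly: bright display → toxic (pays 65), dull display → palatable (pays 28).
Toxic: bright display gives 65 − 11 = 54; dull display gives 28 − 0 = 28. No deviation. ✓
Palatable: dull display gives 28 − 0 = 28; bright display gives 65 − 28 = 37. Would deviate. ✗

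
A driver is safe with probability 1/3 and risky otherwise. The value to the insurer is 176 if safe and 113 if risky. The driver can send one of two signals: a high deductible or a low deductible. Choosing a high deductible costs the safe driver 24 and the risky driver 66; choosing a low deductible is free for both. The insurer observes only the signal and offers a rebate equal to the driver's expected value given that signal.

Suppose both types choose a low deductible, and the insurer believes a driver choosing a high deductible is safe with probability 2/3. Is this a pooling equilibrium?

On the equilibrium path (low deductible) the insurer holds the prior 1/3 and pays 1/3·176 + 2/3·113 = 134. Off-path (high deductible) belief 2/3 gives 2/3·176 + 1/3·113 = 155.
Safe: low deductible gives 134 − 0 = 134; high deductible gives 155 − 24 = 131. Stays. ✓
Risky: low deductible gives 134 − 0 = 134; high deductible gives 155 − 66 = 89. Stays. ✓
Beliefs are Bayes-consistent on-path and both types best-respond.

Yes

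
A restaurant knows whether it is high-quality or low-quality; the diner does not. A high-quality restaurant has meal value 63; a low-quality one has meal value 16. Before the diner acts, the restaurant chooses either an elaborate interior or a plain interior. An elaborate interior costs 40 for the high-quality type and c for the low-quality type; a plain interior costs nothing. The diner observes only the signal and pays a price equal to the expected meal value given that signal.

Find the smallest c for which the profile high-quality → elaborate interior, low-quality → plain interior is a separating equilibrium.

47

Under separation: elaborate interior → high-quality (pays 63); plain interior → low-quality (pays 16).
High-quality: 63 − 40 = 23 ≥ 16 − 0 = 16. Holds regardless of c. ✓
Low-quality: 16 − 0 ≥ 63 − c, so c ≥ 63 − 16 = 47.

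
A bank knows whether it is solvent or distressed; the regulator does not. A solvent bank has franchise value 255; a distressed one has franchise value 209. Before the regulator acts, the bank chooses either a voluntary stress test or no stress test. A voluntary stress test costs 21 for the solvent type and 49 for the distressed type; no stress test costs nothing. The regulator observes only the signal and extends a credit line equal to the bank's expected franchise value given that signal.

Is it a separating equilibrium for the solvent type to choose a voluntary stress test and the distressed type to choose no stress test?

Yes

If types separate, stress test earns payment 255 and no stress test earns 209.
Solvent: stress test gives 255 − 21 = 234; no stress test gives 209 − 0 = 209. No deviation. ✓
Distressed: no stress test gives 209 − 0 = 209; stress test gives 255 − 49 = 206. No deviation. ✓
Both incentive constraints hold.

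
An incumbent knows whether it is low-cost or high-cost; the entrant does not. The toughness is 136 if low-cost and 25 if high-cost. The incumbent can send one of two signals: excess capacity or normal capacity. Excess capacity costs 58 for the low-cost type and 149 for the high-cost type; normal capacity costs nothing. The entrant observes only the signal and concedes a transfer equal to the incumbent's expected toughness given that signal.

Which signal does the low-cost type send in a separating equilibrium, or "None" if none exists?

excess capacity

Try low-cost → excess capacity, high-cost → normal capacity:
  Under separation the entrant infers type exactly: excess capacity → low-cost (pays 136), normal capacity → high-cost (pays 25).
  Low-cost: excess capacity gives 136 − 58 = 78; normal capacity gives 25 − 0 = 25. No deviation. ✓
  High-cost: normal capacity gives 25 − 0 = 25; excess capacity gives 136 − 149 = -13. No deviation. ✓
Both hold — the low-cost type sends excess capacity.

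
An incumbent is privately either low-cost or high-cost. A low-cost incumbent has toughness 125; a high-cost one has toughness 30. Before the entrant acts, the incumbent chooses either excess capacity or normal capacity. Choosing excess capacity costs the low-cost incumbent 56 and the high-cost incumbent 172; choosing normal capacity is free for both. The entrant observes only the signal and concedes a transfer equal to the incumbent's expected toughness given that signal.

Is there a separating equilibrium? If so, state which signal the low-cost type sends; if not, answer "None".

excess capacity

Try low-cost → excess capacity, high-cost → normal capacity:
  If types separate, excess capacity earns payment 125 and normal capacity earns 30.
  Low-cost: excess capacity gives 125 − 56 = 69; normal capacity gives 30 − 0 = 30. No deviation. ✓
  High-cost: normal capacity gives 30 − 0 = 30; excess capacity gives 125 − 172 = -47. No deviation. ✓
Both hold — the low-cost type sends excess capacity.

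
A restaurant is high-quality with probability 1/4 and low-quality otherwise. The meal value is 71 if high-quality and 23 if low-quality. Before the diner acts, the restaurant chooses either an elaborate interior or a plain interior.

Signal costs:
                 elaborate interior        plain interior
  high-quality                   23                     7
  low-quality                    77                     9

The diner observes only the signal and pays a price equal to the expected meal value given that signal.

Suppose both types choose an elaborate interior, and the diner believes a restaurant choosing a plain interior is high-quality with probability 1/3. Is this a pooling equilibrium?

No

On the equilibrium path (elaborate interior) the diner holds the prior 1/4 and pays 1/4·71 + 3/4·23 = 35. Off-path (plain interior) belief 1/3 gives 1/3·71 + 2/3·23 = 39.
High-quality: elaborate interior gives 35 − 23 = 12; plain interior gives 39 − 7 = 32. Deviates. ✗
Low-quality: elaborate interior gives 35 − 77 = -42; plain interior gives 39 − 9 = 30. Deviates. ✗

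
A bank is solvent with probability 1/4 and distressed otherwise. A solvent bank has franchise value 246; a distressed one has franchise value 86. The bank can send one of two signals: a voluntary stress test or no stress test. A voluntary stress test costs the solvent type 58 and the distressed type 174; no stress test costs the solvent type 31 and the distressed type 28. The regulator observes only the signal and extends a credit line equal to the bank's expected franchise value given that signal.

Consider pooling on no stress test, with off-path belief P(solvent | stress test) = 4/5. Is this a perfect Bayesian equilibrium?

At the pooled signal (no stress test) the regulator holds the prior 1/4 and pays 1/4·246 + 3/4·86 = 126. Off-path (stress test) belief 4/5 gives 4/5·246 + 1/5·86 = 214.
Solvent: no stress test gives 126 − 31 = 95; stress test gives 214 − 58 = 156. Deviates. ✗
Distressed: no stress test gives 126 − 28 = 98; stress test gives 214 − 174 = 40. Stays. ✓

No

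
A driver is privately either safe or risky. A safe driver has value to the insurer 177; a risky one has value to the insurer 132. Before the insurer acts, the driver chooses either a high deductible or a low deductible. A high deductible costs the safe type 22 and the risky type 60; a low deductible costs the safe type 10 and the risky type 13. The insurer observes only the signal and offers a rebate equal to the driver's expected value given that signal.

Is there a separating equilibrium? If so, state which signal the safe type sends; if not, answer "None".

high deductible

Try safe → high deductible, risky → low deductible:
  If types separate, high deductible earns payment 177 and low deductible earns 132.
  Safe: high deductible gives 177 − 22 = 155; low deductible gives 132 − 10 = 122. No deviation. ✓
  Risky: low deductible gives 132 − 13 = 119; high deductible gives 177 − 60 = 117. No deviation. ✓
Both hold — the safe type sends high deductible.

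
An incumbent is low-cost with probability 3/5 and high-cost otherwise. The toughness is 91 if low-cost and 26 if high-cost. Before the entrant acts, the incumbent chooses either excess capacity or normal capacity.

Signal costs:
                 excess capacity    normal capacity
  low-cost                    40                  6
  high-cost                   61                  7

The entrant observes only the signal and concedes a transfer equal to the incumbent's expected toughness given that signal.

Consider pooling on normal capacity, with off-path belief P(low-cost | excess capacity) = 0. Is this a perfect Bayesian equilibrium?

At the pooled signal (normal capacity) the entrant holds the prior 3/5 and pays 3/5·91 + 2/5·26 = 65. Off-path (excess capacity) belief 0 gives 0·91 + 1·26 = 26.
Low-cost: normal capacity gives 65 − 6 = 59; excess capacity gives 26 − 40 = -14. Stays. ✓
High-cost: normal capacity gives 65 − 7 = 58; excess capacity gives 26 − 61 = -35. Stays. ✓

Yes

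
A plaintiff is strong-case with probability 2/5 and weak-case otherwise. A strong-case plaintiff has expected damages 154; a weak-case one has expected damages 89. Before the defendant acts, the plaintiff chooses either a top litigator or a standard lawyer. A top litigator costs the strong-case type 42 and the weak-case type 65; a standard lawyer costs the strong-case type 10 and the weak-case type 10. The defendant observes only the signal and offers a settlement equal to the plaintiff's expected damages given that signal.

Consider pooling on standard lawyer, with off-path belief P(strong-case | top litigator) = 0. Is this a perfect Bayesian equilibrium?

Yes

On the equilibrium path (standard lawyer) the defendant holds the prior 2/5 and pays 2/5·154 + 3/5·89 = 115. Off-path (top litigator) belief 0 gives 0·154 + 1·89 = 89.
Strong-case: standard lawyer gives 115 − 10 = 105; top litigator gives 89 − 42 = 47. Stays. ✓
Weak-case: standard lawyer gives 115 − 10 = 105; top litigator gives 89 − 65 = 24. Stays. ✓
Beliefs are Bayes-consistent on-path and both types best-respond.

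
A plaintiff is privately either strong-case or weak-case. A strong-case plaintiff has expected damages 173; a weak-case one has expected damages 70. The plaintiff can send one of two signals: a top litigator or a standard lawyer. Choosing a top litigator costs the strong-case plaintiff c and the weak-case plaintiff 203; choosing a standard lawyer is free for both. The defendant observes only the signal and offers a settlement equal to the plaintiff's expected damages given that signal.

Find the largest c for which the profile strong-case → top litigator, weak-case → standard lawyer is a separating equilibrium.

103

Under separation: top litigator → strong-case (pays 173); standard lawyer → weak-case (pays 70).
Weak-case: 70 − 0 = 70 ≥ 173 − 203 = -30. Holds regardless of c. ✓
Strong-case: 173 − c ≥ 70 − 0, so c ≤ 173 − 70 = 103.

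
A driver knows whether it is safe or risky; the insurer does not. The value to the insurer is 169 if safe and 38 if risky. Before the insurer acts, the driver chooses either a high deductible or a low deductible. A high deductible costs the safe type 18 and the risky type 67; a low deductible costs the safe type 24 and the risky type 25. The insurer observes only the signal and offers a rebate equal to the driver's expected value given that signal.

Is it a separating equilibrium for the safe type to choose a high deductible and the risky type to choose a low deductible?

If types separate, high deductible earns payment 169 and low deductible earns 38.
Safe: high deductible gives 169 − 18 = 151; low deductible gives 38 − 24 = 14. No deviation. ✓
Risky: low deductible gives 38 − 25 = 13; high deductible gives 169 − 67 = 102. Would deviate. ✗

No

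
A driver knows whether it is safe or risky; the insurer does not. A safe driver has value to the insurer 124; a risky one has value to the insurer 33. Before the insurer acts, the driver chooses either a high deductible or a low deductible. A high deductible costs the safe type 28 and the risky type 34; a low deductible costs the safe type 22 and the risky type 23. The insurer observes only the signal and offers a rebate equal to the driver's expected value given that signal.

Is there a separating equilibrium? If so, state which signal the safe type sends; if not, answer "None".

None

Try safe → high deductible, risky → low deductible:
  If types separate, high deductible earns payment 124 and low deductible earns 33.
  Safe: high deductible gives 124 − 28 = 96; low deductible gives 33 − 22 = 11. No deviation. ✓
  Risky: low deductible gives 33 − 23 = 10; high deductible gives 124 − 34 = 90. Would deviate. ✗
Try safe → low deductible, risky → high deductible:
  If types separate, low deductible earns payment 124 and high deductible earns 33.
  Safe: low deductible gives 124 − 22 = 102; high deductible gives 33 − 28 = 5. No deviation. ✓
  Risky: high deductible gives 33 − 34 = -1; low deductible gives 124 − 23 = 101. Would deviate. ✗
Neither assignment is incentive-compatible.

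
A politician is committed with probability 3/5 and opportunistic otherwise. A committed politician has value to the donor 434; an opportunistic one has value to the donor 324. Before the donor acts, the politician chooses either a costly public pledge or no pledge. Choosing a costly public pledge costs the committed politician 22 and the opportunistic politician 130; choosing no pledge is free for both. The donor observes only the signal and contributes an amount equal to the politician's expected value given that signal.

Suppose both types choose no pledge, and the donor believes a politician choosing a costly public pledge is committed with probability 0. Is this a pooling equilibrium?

On the equilibrium path (no pledge) the donor holds the prior 3/5 and pays 3/5·434 + 2/5·324 = 390. Off-path (pledge) belief 0 gives 0·434 + 1·324 = 324.
Committed: no pledge gives 390 − 0 = 390; pledge gives 324 − 22 = 302. Stays. ✓
Opportunistic: no pledge gives 390 − 0 = 390; pledge gives 324 − 130 = 194. Stays. ✓
Beliefs are Bayes-consistent on-path and both types best-respond.

Yes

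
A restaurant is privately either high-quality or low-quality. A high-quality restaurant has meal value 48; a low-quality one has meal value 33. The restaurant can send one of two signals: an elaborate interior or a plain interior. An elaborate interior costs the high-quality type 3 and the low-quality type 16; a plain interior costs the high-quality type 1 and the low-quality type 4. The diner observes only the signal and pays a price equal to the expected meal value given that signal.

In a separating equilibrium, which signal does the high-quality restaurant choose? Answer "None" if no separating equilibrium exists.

None

Try high-quality → elaborate interior, low-quality → plain interior:
  Under separation the diner infers type exactly: elaborate interior → high-quality (pays 48), plain interior → low-quality (pays 33).
  High-quality: elaborate interior gives 48 − 3 = 45; plain interior gives 33 − 1 = 32. No deviation. ✓
  Low-quality: plain interior gives 33 − 4 = 29; elaborate interior gives 48 − 16 = 32. Would deviate. ✗
Try high-quality → plain interior, low-quality → elaborate interior:
  Under separation the diner infers type exactly: plain interior → high-quality (pays 48), elaborate interior → low-quality (pays 33).
  High-quality: plain interior gives 48 − 1 = 47; elaborate interior gives 33 − 3 = 30. No deviation. ✓
  Low-quality: elaborate interior gives 33 − 16 = 17; plain interior gives 48 − 4 = 44. Would deviate. ✗
Neither assignment is incentive-compatible.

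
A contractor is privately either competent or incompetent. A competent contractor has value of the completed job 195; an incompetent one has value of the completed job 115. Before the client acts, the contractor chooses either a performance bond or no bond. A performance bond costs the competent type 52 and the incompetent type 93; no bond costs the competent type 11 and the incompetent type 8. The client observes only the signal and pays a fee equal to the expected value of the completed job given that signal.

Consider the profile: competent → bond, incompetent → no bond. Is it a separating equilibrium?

Under separation the client infers type exactly: bond → competent (pays 195), no bond → incompetent (pays 115).
Competent: bond gives 195 − 52 = 143; no bond gives 115 − 11 = 104. No deviation. ✓
Incompetent: no bond gives 115 − 8 = 107; bond gives 195 − 93 = 102. No deviation. ✓
Both incentive constraints hold.

Yes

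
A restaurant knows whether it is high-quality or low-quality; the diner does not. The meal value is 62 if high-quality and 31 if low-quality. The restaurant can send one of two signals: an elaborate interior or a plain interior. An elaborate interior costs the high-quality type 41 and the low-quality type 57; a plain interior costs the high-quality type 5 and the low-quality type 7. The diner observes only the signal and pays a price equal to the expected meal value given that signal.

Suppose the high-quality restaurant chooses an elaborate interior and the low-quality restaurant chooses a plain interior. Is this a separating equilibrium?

If types separate, elaborate interior earns payment 62 and plain interior earns 31.
High-quality: elaborate interior gives 62 − 41 = 21; plain interior gives 31 − 5 = 26. Would deviate. ✗
Low-quality: plain interior gives 31 − 7 = 24; elaborate interior gives 62 − 57 = 5. No deviation. ✓

No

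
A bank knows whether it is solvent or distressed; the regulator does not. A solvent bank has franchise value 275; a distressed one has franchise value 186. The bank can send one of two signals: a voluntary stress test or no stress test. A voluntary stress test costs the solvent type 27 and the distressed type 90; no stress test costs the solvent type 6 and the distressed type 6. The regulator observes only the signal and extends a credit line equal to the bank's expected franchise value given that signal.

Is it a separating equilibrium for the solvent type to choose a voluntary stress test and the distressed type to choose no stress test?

No

If types separate, stress test earns payment 275 and no stress test earns 186.
Solvent: stress test gives 275 − 27 = 248; no stress test gives 186 − 6 = 180. No deviation. ✓
Distressed: no stress test gives 186 − 6 = 180; stress test gives 275 − 90 = 185. Would deviate. ✗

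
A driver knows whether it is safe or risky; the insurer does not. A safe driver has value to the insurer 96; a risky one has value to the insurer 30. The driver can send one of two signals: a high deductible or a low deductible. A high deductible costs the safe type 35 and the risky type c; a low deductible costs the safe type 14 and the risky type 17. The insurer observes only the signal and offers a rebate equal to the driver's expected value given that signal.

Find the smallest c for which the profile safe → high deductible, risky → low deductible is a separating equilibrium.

Under separation: high deductible → safe (pays 96); low deductible → risky (pays 30).
Safe: 96 − 35 = 61 ≥ 30 − 14 = 16. Holds regardless of c. ✓
Risky: 30 − 17 ≥ 96 − c, so c ≥ 96 − 13 = 83.

83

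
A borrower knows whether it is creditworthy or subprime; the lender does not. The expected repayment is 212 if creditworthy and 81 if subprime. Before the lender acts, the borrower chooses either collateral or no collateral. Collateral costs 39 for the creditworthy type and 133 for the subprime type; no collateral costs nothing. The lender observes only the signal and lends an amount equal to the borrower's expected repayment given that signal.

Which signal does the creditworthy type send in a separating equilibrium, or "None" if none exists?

Try creditworthy → collateral, subprime → no collateral:
  If types separate, collateral earns payment 212 and no collateral earns 81.
  Creditworthy: collateral gives 212 − 39 = 173; no collateral gives 81 − 0 = 81. No deviation. ✓
  Subprime: no collateral gives 81 − 0 = 81; collateral gives 212 − 133 = 79. No deviation. ✓
Both hold — the creditworthy type sends collateral.

collateral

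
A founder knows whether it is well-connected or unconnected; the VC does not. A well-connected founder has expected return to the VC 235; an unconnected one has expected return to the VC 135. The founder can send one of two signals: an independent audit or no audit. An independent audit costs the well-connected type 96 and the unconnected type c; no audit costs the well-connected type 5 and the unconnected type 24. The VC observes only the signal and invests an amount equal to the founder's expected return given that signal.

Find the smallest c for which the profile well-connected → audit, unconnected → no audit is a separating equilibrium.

Under separation: audit → well-connected (pays 235); no audit → unconnected (pays 135).
Well-connected: 235 − 96 = 139 ≥ 135 − 5 = 130. Holds regardless of c. ✓
Unconnected: 135 − 24 ≥ 235 − c, so c ≥ 235 − 111 = 124.

124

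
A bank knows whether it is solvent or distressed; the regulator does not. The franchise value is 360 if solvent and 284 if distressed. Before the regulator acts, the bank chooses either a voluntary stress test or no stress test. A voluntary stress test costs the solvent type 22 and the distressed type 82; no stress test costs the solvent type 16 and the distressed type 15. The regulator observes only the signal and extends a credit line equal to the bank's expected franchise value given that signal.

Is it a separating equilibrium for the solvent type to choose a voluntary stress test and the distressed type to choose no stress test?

No

Under separation the regulator infers type exactly: stress test → solvent (pays 360), no stress test → distressed (pays 284).
Solvent: stress test gives 360 − 22 = 338; no stress test gives 284 − 16 = 268. No deviation. ✓
Distressed: no stress test gives 284 − 15 = 269; stress test gives 360 − 82 = 278. Would deviate. ✗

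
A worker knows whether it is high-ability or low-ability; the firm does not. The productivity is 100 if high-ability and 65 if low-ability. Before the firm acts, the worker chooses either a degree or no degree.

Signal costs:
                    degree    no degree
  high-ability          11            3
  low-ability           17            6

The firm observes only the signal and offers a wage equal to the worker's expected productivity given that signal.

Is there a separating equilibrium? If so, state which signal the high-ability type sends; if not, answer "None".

Try high-ability → degree, low-ability → no degree:
  Under separation the firm infers type exactly: degree → high-ability (pays 100), no degree → low-ability (pays 65).
  High-ability: degree gives 100 − 11 = 89; no degree gives 65 − 3 = 62. No deviation. ✓
  Low-ability: no degree gives 65 − 6 = 59; degree gives 100 − 17 = 83. Would deviate. ✗
Try high-ability → no degree, low-ability → degree:
  Under separation the firm infers type exactly: no degree → high-ability (pays 100), degree → low-ability (pays 65).
  High-ability: no degree gives 100 − 3 = 97; degree gives 65 − 11 = 54. No deviation. ✓
  Low-ability: degree gives 65 − 17 = 48; no degree gives 100 − 6 = 94. Would deviate. ✗
Neither assignment is incentive-compatible.

None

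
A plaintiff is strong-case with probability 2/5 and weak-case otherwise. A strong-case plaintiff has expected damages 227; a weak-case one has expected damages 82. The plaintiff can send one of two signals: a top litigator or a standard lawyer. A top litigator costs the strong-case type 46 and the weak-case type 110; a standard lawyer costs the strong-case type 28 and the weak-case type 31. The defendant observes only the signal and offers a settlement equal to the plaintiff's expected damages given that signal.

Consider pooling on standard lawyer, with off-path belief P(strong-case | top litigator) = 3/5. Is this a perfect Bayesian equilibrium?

At the pooled signal (standard lawyer) the defendant holds the prior 2/5 and pays 2/5·227 + 3/5·82 = 140. Off-path (top litigator) belief 3/5 gives 3/5·227 + 2/5·82 = 169.
Strong-case: standard lawyer gives 140 − 28 = 112; top litigator gives 169 − 46 = 123. Deviates. ✗
Weak-case: standard lawyer gives 140 − 31 = 109; top litigator gives 169 − 110 = 59. Stays. ✓

No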